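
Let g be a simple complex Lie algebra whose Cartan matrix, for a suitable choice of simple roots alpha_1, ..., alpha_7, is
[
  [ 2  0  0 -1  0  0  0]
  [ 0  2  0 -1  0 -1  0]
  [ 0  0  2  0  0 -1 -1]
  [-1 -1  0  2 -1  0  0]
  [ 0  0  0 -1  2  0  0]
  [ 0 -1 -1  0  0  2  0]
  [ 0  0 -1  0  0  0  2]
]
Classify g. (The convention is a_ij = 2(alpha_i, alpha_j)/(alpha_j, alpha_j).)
The matrix has rank 7 with 2's on the diagonal. Reading the off-diagonal entries as Dynkin edges (a single edge where a_ij = a_ji = -1; a double or triple edge where a_ij * a_ji = 2 or 3), the diagram is a chain of 5 nodes with a fork of two nodes at one end (D_7). One simple-root ordering that puts it in standard form is (alpha_7, alpha_3, alpha_6, alpha_2, alpha_4, alpha_5, alpha_1). So the algebra is type D_7, i.e. so(14).

D_7 (so(14))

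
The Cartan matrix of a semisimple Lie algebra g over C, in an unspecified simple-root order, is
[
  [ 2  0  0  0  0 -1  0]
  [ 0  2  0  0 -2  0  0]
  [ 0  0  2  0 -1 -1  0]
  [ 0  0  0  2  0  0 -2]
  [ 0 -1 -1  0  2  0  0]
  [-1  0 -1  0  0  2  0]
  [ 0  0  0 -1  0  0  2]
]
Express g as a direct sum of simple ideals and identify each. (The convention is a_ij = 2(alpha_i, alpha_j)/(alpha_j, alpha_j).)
type B_2 + type C_5

The diagram associated to this matrix has two connected components: the simple roots {alpha_4, alpha_7} form a chain of 2 nodes with a double edge at one end; the terminal node there is the unique short simple root (B_2), and {alpha_1, alpha_2, alpha_3, alpha_5, alpha_6} form a chain of 5 nodes with a double edge at one end; the terminal node there is the unique long simple root (C_5). A semisimple Lie algebra decomposes uniquely as the direct sum of simple ideals, one per connected component of its Dynkin diagram, so g ≅ B_2 ⊕ C_5 (dimension 10 + 55 = 65).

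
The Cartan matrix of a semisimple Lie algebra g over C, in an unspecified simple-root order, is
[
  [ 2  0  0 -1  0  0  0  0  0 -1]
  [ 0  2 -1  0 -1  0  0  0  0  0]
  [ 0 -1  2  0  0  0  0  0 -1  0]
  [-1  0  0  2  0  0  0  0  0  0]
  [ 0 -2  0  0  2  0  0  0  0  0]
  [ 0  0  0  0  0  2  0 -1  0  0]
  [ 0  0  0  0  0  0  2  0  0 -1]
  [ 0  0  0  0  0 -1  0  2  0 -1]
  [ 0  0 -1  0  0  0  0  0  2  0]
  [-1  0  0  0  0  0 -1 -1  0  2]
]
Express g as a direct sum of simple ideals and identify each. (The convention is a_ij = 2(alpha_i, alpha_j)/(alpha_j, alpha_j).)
C_4 + E_6

The diagram associated to this matrix has two connected components: the simple roots {alpha_2, alpha_3, alpha_5, alpha_9} form a chain of 4 nodes with a double edge at one end; the terminal node there is the unique long simple root (C_4), and {alpha_1, alpha_4, alpha_6, alpha_7, alpha_8, alpha_10} form a chain of 5 nodes with one extra node attached to the third node from one end (E_6). A semisimple Lie algebra decomposes uniquely as the direct sum of simple ideals, one per connected component of its Dynkin diagram, so g ≅ C_4 ⊕ E_6 (dimension 36 + 78 = 114).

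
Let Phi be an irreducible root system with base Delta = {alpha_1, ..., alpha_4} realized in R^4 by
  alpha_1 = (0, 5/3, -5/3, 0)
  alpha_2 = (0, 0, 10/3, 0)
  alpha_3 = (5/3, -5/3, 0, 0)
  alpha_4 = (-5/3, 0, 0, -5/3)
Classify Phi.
type C_4

Compute the Cartan integers a_ij = 2(alpha_i, alpha_j)/(alpha_j, alpha_j); the resulting 4x4 Cartan matrix is
[[2, -1, -1, 0], [-2, 2, 0, 0], [-1, 0, 2, -1], [0, 0, -1, 2]].
The roots have two lengths (squared-length ratio 2:1); the short ones are alpha_{1,3,4}. The associated Dynkin diagram is a chain of 4 nodes with a double edge at one end; the terminal node there is the unique long simple root (C_4), so the type is C_4 (the algebra sp(8)).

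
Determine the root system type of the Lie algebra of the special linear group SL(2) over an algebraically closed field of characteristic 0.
This is sl(2), which has dimension 2^2 - 1 = 3 and rank 2 - 1 = 1 (a Cartan subalgebra is the diagonal traceless matrices). In the classification of classical Lie algebras, the special linear algebra sl(n+1) has type A_n; here n = 1, so the Dynkin diagram is a chain of 1 nodes with single edges (A_1). Hence the type is A_1.

A_1 (sl(2))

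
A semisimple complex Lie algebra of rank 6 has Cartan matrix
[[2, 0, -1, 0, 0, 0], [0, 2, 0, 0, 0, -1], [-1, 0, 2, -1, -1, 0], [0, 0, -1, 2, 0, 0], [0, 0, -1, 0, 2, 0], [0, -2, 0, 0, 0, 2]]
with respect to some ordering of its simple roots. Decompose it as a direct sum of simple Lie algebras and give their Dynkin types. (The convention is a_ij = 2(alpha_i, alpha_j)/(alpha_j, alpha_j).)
B2 + D4

The diagram associated to this matrix has two connected components: the simple roots {alpha_2, alpha_6} form a chain of 2 nodes with a double edge at one end; the terminal node there is the unique short simple root (B_2), and {alpha_1, alpha_3, alpha_4, alpha_5} form a chain of 2 nodes with a fork of two nodes at one end (D_4). A semisimple Lie algebra decomposes uniquely as the direct sum of simple ideals, one per connected component of its Dynkin diagram, so g ≅ B_2 ⊕ D_4 (dimension 10 + 28 = 38).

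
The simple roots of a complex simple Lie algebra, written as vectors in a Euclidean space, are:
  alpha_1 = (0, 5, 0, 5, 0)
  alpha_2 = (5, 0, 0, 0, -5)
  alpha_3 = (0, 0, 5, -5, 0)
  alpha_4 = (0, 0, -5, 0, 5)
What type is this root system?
A_4

Compute the Cartan integers a_ij = 2(alpha_i, alpha_j)/(alpha_j, alpha_j); the resulting 4x4 Cartan matrix is
[[2, 0, -1, 0], [0, 2, 0, -1], [-1, 0, 2, -1], [0, -1, -1, 2]].
All simple roots have the same length, so the diagram is simply laced. The associated Dynkin diagram is a chain of 4 nodes with single edges (A_4), so the type is A_4 (the algebra sl(5)).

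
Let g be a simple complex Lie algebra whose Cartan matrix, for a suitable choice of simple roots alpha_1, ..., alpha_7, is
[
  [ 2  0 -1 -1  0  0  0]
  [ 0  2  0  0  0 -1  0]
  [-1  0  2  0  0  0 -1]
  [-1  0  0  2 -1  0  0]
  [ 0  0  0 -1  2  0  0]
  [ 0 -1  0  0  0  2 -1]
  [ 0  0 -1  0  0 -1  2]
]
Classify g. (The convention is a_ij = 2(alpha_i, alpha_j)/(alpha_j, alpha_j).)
A7

The matrix has rank 7 with 2's on the diagonal. Reading the off-diagonal entries as Dynkin edges (a single edge where a_ij = a_ji = -1; a double or triple edge where a_ij * a_ji = 2 or 3), the diagram is a chain of 7 nodes with single edges (A_7). One simple-root ordering that puts it in standard form is (alpha_5, alpha_4, alpha_1, alpha_3, alpha_7, alpha_6, alpha_2). So the algebra is type A_7, i.e. sl(8).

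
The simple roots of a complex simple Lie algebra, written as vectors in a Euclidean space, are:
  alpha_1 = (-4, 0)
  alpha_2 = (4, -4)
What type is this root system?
Compute the Cartan integers a_ij = 2(alpha_i, alpha_j)/(alpha_j, alpha_j); the resulting 2x2 Cartan matrix is
[[2, -1], [-2, 2]].
The roots have two lengths (squared-length ratio 2:1); the short ones are alpha_{1}. The associated Dynkin diagram is a chain of 2 nodes with a double edge at one end; the terminal node there is the unique short simple root (B_2), so the type is B_2 (the algebra so(5)).

B_2 (so(5))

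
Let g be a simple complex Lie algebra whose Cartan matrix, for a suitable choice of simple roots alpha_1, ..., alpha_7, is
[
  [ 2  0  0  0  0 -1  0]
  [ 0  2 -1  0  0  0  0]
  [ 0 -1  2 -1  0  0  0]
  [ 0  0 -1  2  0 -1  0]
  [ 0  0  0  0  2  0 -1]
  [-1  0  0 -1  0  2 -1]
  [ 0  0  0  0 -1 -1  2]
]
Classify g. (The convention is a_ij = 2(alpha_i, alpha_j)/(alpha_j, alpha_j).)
type E_7

The matrix has rank 7 with 2's on the diagonal. Reading the off-diagonal entries as Dynkin edges (a single edge where a_ij = a_ji = -1; a double or triple edge where a_ij * a_ji = 2 or 3), the diagram is a chain of 6 nodes with one extra node attached to the third node from one end (E_7). One simple-root ordering that puts it in standard form is (alpha_5, alpha_1, alpha_7, alpha_6, alpha_4, alpha_3, alpha_2). So the algebra is type E_7.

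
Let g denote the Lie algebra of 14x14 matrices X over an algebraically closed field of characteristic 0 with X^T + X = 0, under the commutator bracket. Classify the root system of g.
D_7

This is so(14) with 14 even, which has dimension 14(14-1)/2 = 91 and rank 14/2 = 7. In the classification of classical Lie algebras, the orthogonal algebra so(2n) in an even number of variables has type D_n; here n = 7, so the Dynkin diagram is a chain of 5 nodes with a fork of two nodes at one end (D_7). Hence the type is D_7.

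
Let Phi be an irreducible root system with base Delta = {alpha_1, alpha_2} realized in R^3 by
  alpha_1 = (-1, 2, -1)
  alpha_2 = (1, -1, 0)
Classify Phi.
Compute the Cartan integers a_ij = 2(alpha_i, alpha_j)/(alpha_j, alpha_j); the resulting 2x2 Cartan matrix is
[[2, -3], [-1, 2]].
The roots have two lengths (squared-length ratio 3:1); the short ones are alpha_{2}. The associated Dynkin diagram is two nodes joined by a triple edge (G_2), so the type is G_2.

G2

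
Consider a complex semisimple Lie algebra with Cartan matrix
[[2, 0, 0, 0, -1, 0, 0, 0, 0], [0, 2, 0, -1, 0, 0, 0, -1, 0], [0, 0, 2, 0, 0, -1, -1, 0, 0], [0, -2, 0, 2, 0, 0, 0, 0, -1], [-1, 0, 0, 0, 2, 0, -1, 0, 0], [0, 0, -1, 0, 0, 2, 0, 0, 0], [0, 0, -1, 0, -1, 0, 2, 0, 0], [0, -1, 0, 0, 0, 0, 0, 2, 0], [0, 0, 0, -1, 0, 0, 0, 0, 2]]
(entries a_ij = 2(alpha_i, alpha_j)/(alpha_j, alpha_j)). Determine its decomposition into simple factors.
The diagram associated to this matrix has two connected components: the simple roots {alpha_1, alpha_3, alpha_5, alpha_6, alpha_7} form a chain of 5 nodes with single edges (A_5), and {alpha_2, alpha_4, alpha_8, alpha_9} form a chain of 4 nodes with a double edge between the middle two (F_4). A semisimple Lie algebra decomposes uniquely as the direct sum of simple ideals, one per connected component of its Dynkin diagram, so g ≅ A_5 ⊕ F_4 (dimension 35 + 52 = 87).

type A_5 + type F_4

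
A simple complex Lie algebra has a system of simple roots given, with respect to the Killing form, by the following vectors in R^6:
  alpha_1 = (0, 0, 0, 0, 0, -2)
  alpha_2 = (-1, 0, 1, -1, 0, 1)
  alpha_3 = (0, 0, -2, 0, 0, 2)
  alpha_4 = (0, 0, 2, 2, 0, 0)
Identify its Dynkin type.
F_4

Compute the Cartan integers a_ij = 2(alpha_i, alpha_j)/(alpha_j, alpha_j); the resulting 4x4 Cartan matrix is
[[2, -1, -1, 0], [-1, 2, 0, 0], [-2, 0, 2, -1], [0, 0, -1, 2]].
The roots have two lengths (squared-length ratio 2:1); the short ones are alpha_{1,2}. The associated Dynkin diagram is a chain of 4 nodes with a double edge between the middle two (F_4), so the type is F_4.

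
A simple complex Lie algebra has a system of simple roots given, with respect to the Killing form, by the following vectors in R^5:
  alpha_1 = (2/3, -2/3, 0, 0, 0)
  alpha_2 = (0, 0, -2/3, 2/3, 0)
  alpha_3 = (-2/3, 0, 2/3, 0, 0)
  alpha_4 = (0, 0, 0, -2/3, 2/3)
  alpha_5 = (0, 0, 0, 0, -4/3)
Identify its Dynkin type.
C5

Compute the Cartan integers a_ij = 2(alpha_i, alpha_j)/(alpha_j, alpha_j); the resulting 5x5 Cartan matrix is
[[2, 0, -1, 0, 0], [0, 2, -1, -1, 0], [-1, -1, 2, 0, 0], [0, -1, 0, 2, -1], [0, 0, 0, -2, 2]].
The roots have two lengths (squared-length ratio 2:1); the short ones are alpha_{1,2,3,4}. The associated Dynkin diagram is a chain of 5 nodes with a double edge at one end; the terminal node there is the unique long simple root (C_5), so the type is C_5 (the algebra sp(10)).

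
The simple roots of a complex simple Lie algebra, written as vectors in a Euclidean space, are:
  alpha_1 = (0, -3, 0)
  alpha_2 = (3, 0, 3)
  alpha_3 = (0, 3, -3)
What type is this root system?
B_3 (so(7))

Compute the Cartan integers a_ij = 2(alpha_i, alpha_j)/(alpha_j, alpha_j); the resulting 3x3 Cartan matrix is
[[2, 0, -1], [0, 2, -1], [-2, -1, 2]].
The roots have two lengths (squared-length ratio 2:1); the short ones are alpha_{1}. The associated Dynkin diagram is a chain of 3 nodes with a double edge at one end; the terminal node there is the unique short simple root (B_3), so the type is B_3 (the algebra so(7)).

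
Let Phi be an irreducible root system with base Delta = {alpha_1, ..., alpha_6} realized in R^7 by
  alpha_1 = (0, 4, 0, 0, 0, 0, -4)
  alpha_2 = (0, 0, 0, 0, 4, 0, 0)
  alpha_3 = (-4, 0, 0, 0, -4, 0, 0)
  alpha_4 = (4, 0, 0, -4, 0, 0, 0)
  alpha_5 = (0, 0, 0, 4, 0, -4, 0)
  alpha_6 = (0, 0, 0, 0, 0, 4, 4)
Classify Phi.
Compute the Cartan integers a_ij = 2(alpha_i, alpha_j)/(alpha_j, alpha_j); the resulting 6x6 Cartan matrix is
[[2, 0, 0, 0, 0, -1], [0, 2, -1, 0, 0, 0], [0, -2, 2, -1, 0, 0], [0, 0, -1, 2, -1, 0], [0, 0, 0, -1, 2, -1], [-1, 0, 0, 0, -1, 2]].
The roots have two lengths (squared-length ratio 2:1); the short ones are alpha_{2}. The associated Dynkin diagram is a chain of 6 nodes with a double edge at one end; the terminal node there is the unique short simple root (B_6), so the type is B_6 (the algebra so(13)).

type B_6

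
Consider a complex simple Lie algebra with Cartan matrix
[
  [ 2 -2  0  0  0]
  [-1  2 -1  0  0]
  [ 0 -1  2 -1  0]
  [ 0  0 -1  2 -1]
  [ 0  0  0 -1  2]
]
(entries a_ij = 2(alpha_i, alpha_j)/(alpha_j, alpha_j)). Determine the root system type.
The matrix has rank 5 with 2's on the diagonal. Reading the off-diagonal entries as Dynkin edges (a single edge where a_ij = a_ji = -1; a double or triple edge where a_ij * a_ji = 2 or 3), the diagram is a chain of 5 nodes with a double edge at one end; the terminal node there is the unique long simple root (C_5). One simple-root ordering that puts it in standard form is (alpha_5, alpha_4, alpha_3, alpha_2, alpha_1). So the algebra is type C_5, i.e. sp(10).

C5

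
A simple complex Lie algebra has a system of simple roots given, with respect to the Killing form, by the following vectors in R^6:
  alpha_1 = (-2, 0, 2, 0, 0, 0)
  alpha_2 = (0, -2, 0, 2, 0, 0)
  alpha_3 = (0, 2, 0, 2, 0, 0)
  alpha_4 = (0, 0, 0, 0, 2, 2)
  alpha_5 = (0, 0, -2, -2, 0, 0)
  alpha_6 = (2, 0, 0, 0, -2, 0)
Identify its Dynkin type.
D_6

Compute the Cartan integers a_ij = 2(alpha_i, alpha_j)/(alpha_j, alpha_j); the resulting 6x6 Cartan matrix is
[[2, 0, 0, 0, -1, -1], [0, 2, 0, 0, -1, 0], [0, 0, 2, 0, -1, 0], [0, 0, 0, 2, 0, -1], [-1, -1, -1, 0, 2, 0], [-1, 0, 0, -1, 0, 2]].
All simple roots have the same length, so the diagram is simply laced. The associated Dynkin diagram is a chain of 4 nodes with a fork of two nodes at one end (D_6), so the type is D_6 (the algebra so(12)).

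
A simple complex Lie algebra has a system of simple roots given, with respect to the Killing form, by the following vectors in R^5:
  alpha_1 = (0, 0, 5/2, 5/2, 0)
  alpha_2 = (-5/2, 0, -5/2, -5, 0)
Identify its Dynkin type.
Compute the Cartan integers a_ij = 2(alpha_i, alpha_j)/(alpha_j, alpha_j); the resulting 2x2 Cartan matrix is
[[2, -1], [-3, 2]].
The roots have two lengths (squared-length ratio 3:1); the short ones are alpha_{1}. The associated Dynkin diagram is two nodes joined by a triple edge (G_2), so the type is G_2.

G_2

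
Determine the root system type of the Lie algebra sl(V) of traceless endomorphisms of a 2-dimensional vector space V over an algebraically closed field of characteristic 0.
A_1 (sl(2))

This is sl(2), which has dimension 2^2 - 1 = 3 and rank 2 - 1 = 1 (a Cartan subalgebra is the diagonal traceless matrices). In the classification of classical Lie algebras, the special linear algebra sl(n+1) has type A_n; here n = 1, so the Dynkin diagram is a chain of 1 nodes with single edges (A_1). Hence the type is A_1.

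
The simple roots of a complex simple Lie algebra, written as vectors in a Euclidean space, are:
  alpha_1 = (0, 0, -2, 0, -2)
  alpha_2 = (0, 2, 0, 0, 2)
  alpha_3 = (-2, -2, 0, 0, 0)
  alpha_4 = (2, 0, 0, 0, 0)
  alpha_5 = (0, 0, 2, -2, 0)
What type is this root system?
Compute the Cartan integers a_ij = 2(alpha_i, alpha_j)/(alpha_j, alpha_j); the resulting 5x5 Cartan matrix is
[[2, -1, 0, 0, -1], [-1, 2, -1, 0, 0], [0, -1, 2, -2, 0], [0, 0, -1, 2, 0], [-1, 0, 0, 0, 2]].
The roots have two lengths (squared-length ratio 2:1); the short ones are alpha_{4}. The associated Dynkin diagram is a chain of 5 nodes with a double edge at one end; the terminal node there is the unique short simple root (B_5), so the type is B_5 (the algebra so(11)).

B_5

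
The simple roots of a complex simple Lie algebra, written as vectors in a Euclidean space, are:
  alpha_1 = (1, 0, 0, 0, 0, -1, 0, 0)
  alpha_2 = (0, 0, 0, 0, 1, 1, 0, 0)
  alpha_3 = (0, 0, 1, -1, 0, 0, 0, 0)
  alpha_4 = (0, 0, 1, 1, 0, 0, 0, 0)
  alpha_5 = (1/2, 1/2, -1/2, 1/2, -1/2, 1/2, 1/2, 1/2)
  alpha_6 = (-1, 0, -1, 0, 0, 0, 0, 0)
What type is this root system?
Compute the Cartan integers a_ij = 2(alpha_i, alpha_j)/(alpha_j, alpha_j); the resulting 6x6 Cartan matrix is
[[2, -1, 0, 0, 0, -1], [-1, 2, 0, 0, 0, 0], [0, 0, 2, 0, -1, -1], [0, 0, 0, 2, 0, -1], [0, 0, -1, 0, 2, 0], [-1, 0, -1, -1, 0, 2]].
All simple roots have the same length, so the diagram is simply laced. The associated Dynkin diagram is a chain of 5 nodes with one extra node attached to the third node from one end (E_6), so the type is E_6.

E_6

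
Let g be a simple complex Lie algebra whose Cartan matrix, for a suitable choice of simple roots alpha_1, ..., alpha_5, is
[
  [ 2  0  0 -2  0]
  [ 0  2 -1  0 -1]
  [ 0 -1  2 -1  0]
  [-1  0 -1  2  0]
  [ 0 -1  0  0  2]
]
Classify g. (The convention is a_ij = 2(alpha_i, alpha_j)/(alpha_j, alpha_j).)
type C_5

The matrix has rank 5 with 2's on the diagonal. Reading the off-diagonal entries as Dynkin edges (a single edge where a_ij = a_ji = -1; a double or triple edge where a_ij * a_ji = 2 or 3), the diagram is a chain of 5 nodes with a double edge at one end; the terminal node there is the unique long simple root (C_5). One simple-root ordering that puts it in standard form is (alpha_5, alpha_2, alpha_3, alpha_4, alpha_1). So the algebra is type C_5, i.e. sp(10).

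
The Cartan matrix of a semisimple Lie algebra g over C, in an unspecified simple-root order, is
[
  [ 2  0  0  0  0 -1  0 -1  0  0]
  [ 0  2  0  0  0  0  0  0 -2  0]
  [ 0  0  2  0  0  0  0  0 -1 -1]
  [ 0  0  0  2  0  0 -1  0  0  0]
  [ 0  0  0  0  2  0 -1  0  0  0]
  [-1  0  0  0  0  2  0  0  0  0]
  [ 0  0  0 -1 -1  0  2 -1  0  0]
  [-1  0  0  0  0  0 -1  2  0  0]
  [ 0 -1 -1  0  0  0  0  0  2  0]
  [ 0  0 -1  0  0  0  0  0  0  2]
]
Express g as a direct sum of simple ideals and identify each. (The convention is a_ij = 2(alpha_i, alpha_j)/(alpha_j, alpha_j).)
The diagram associated to this matrix has two connected components: the simple roots {alpha_2, alpha_3, alpha_9, alpha_10} form a chain of 4 nodes with a double edge at one end; the terminal node there is the unique long simple root (C_4), and {alpha_1, alpha_4, alpha_5, alpha_6, alpha_7, alpha_8} form a chain of 4 nodes with a fork of two nodes at one end (D_6). A semisimple Lie algebra decomposes uniquely as the direct sum of simple ideals, one per connected component of its Dynkin diagram, so g ≅ C_4 ⊕ D_6 (dimension 36 + 66 = 102).

C_4 + D_6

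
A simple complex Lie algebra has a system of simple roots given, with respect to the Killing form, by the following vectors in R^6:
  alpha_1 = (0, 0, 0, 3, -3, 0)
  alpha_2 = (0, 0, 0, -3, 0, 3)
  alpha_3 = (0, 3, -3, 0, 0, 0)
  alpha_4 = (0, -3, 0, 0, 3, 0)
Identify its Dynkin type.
A_4 (sl(5))

Compute the Cartan integers a_ij = 2(alpha_i, alpha_j)/(alpha_j, alpha_j); the resulting 4x4 Cartan matrix is
[[2, -1, 0, -1], [-1, 2, 0, 0], [0, 0, 2, -1], [-1, 0, -1, 2]].
All simple roots have the same length, so the diagram is simply laced. The associated Dynkin diagram is a chain of 4 nodes with single edges (A_4), so the type is A_4 (the algebra sl(5)).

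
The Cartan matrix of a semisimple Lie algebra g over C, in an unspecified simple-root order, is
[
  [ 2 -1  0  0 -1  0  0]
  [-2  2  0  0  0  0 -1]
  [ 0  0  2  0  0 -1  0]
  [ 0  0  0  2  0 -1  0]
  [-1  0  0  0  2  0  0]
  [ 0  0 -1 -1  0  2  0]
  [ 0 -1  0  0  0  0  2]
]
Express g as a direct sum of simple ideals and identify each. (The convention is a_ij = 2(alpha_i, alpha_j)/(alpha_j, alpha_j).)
The diagram associated to this matrix has two connected components: the simple roots {alpha_3, alpha_4, alpha_6} form a chain of 3 nodes with single edges (A_3), and {alpha_1, alpha_2, alpha_5, alpha_7} form a chain of 4 nodes with a double edge between the middle two (F_4). A semisimple Lie algebra decomposes uniquely as the direct sum of simple ideals, one per connected component of its Dynkin diagram, so g ≅ A_3 ⊕ F_4 (dimension 15 + 52 = 67).

type A_3 ⊕ type F_4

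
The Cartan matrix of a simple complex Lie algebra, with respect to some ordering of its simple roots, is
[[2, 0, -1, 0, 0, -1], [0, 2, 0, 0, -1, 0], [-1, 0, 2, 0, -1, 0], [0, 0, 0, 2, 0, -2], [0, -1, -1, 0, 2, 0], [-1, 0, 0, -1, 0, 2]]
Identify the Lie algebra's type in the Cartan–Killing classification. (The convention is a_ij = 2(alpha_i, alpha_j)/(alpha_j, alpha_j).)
C_6 (sp(12))

The matrix has rank 6 with 2's on the diagonal. Reading the off-diagonal entries as Dynkin edges (a single edge where a_ij = a_ji = -1; a double or triple edge where a_ij * a_ji = 2 or 3), the diagram is a chain of 6 nodes with a double edge at one end; the terminal node there is the unique long simple root (C_6). One simple-root ordering that puts it in standard form is (alpha_2, alpha_5, alpha_3, alpha_1, alpha_6, alpha_4). So the algebra is type C_6, i.e. sp(12).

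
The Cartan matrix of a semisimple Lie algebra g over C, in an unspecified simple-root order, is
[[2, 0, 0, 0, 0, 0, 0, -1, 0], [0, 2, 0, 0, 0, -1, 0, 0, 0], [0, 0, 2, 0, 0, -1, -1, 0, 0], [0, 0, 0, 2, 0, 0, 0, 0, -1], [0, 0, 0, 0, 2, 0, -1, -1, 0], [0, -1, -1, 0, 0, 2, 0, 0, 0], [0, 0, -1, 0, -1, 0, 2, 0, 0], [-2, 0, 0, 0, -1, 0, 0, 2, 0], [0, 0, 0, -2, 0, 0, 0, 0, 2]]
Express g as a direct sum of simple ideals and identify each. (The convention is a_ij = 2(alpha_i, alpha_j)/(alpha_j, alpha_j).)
B_2 ⊕ B_7

The diagram associated to this matrix has two connected components: the simple roots {alpha_4, alpha_9} form a chain of 2 nodes with a double edge at one end; the terminal node there is the unique short simple root (B_2), and {alpha_1, alpha_2, alpha_3, alpha_5, alpha_6, alpha_7, alpha_8} form a chain of 7 nodes with a double edge at one end; the terminal node there is the unique short simple root (B_7). A semisimple Lie algebra decomposes uniquely as the direct sum of simple ideals, one per connected component of its Dynkin diagram, so g ≅ B_2 ⊕ B_7 (dimension 10 + 105 = 115).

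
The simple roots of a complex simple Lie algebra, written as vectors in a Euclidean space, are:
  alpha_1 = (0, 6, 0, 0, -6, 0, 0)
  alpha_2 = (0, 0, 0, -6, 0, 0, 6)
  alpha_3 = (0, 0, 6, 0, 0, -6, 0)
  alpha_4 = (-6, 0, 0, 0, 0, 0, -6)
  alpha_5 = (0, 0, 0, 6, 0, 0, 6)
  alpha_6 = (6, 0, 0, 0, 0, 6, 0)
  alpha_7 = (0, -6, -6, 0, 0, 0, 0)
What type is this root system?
D_7 (so(14))

Compute the Cartan integers a_ij = 2(alpha_i, alpha_j)/(alpha_j, alpha_j); the resulting 7x7 Cartan matrix is
[[2, 0, 0, 0, 0, 0, -1], [0, 2, 0, -1, 0, 0, 0], [0, 0, 2, 0, 0, -1, -1], [0, -1, 0, 2, -1, -1, 0], [0, 0, 0, -1, 2, 0, 0], [0, 0, -1, -1, 0, 2, 0], [-1, 0, -1, 0, 0, 0, 2]].
All simple roots have the same length, so the diagram is simply laced. The associated Dynkin diagram is a chain of 5 nodes with a fork of two nodes at one end (D_7), so the type is D_7 (the algebra so(14)).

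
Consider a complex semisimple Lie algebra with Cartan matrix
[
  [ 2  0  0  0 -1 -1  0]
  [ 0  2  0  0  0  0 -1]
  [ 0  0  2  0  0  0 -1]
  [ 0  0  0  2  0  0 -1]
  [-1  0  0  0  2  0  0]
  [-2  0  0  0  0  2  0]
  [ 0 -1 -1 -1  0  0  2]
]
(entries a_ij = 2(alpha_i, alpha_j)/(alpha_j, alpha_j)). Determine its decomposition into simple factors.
The diagram associated to this matrix has two connected components: the simple roots {alpha_1, alpha_5, alpha_6} form a chain of 3 nodes with a double edge at one end; the terminal node there is the unique long simple root (C_3), and {alpha_2, alpha_3, alpha_4, alpha_7} form a chain of 2 nodes with a fork of two nodes at one end (D_4). A semisimple Lie algebra decomposes uniquely as the direct sum of simple ideals, one per connected component of its Dynkin diagram, so g ≅ C_3 ⊕ D_4 (dimension 21 + 28 = 49).

C_3 (sp(6)) ⊕ D_4 (so(8))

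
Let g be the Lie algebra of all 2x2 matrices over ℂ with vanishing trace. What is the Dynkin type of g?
This is sl(2), which has dimension 2^2 - 1 = 3 and rank 2 - 1 = 1 (a Cartan subalgebra is the diagonal traceless matrices). In the classification of classical Lie algebras, the special linear algebra sl(n+1) has type A_n; here n = 1, so the Dynkin diagram is a chain of 1 nodes with single edges (A_1). Hence the type is A_1.

A_1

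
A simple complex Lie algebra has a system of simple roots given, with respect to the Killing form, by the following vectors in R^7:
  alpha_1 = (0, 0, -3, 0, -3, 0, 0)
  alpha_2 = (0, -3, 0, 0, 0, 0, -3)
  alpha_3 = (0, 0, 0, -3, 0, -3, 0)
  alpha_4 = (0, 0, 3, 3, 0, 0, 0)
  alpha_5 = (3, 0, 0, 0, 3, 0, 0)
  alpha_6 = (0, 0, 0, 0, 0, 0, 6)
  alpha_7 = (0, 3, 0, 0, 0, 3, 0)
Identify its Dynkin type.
Compute the Cartan integers a_ij = 2(alpha_i, alpha_j)/(alpha_j, alpha_j); the resulting 7x7 Cartan matrix is
[[2, 0, 0, -1, -1, 0, 0], [0, 2, 0, 0, 0, -1, -1], [0, 0, 2, -1, 0, 0, -1], [-1, 0, -1, 2, 0, 0, 0], [-1, 0, 0, 0, 2, 0, 0], [0, -2, 0, 0, 0, 2, 0], [0, -1, -1, 0, 0, 0, 2]].
The roots have two lengths (squared-length ratio 2:1); the short ones are alpha_{1,2,3,4,5,7}. The associated Dynkin diagram is a chain of 7 nodes with a double edge at one end; the terminal node there is the unique long simple root (C_7), so the type is C_7 (the algebra sp(14)).

type C_7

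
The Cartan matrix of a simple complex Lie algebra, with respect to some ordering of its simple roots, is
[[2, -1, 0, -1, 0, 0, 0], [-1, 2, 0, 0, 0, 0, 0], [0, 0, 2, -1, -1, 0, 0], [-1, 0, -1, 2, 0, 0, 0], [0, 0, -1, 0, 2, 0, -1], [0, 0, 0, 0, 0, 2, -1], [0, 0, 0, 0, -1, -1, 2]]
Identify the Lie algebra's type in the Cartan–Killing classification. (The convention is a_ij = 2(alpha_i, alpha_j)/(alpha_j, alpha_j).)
The matrix has rank 7 with 2's on the diagonal. Reading the off-diagonal entries as Dynkin edges (a single edge where a_ij = a_ji = -1; a double or triple edge where a_ij * a_ji = 2 or 3), the diagram is a chain of 7 nodes with single edges (A_7). One simple-root ordering that puts it in standard form is (alpha_6, alpha_7, alpha_5, alpha_3, alpha_4, alpha_1, alpha_2). So the algebra is type A_7, i.e. sl(8).

type A_7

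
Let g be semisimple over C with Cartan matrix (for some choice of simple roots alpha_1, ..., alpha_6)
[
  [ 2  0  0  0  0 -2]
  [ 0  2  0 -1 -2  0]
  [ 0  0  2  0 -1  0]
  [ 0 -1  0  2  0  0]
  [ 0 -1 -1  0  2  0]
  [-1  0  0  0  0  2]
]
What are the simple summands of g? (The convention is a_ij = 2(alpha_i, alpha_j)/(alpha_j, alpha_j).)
B_2 ⊕ F_4

The diagram associated to this matrix has two connected components: the simple roots {alpha_1, alpha_6} form a chain of 2 nodes with a double edge at one end; the terminal node there is the unique short simple root (B_2), and {alpha_2, alpha_3, alpha_4, alpha_5} form a chain of 4 nodes with a double edge between the middle two (F_4). A semisimple Lie algebra decomposes uniquely as the direct sum of simple ideals, one per connected component of its Dynkin diagram, so g ≅ B_2 ⊕ F_4 (dimension 10 + 52 = 62).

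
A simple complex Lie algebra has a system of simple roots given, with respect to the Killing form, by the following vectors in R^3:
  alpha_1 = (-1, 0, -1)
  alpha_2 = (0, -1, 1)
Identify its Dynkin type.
Compute the Cartan integers a_ij = 2(alpha_i, alpha_j)/(alpha_j, alpha_j); the resulting 2x2 Cartan matrix is
[[2, -1], [-1, 2]].
All simple roots have the same length, so the diagram is simply laced. The associated Dynkin diagram is a chain of 2 nodes with single edges (A_2), so the type is A_2 (the algebra sl(3)).

A_2 (sl(3))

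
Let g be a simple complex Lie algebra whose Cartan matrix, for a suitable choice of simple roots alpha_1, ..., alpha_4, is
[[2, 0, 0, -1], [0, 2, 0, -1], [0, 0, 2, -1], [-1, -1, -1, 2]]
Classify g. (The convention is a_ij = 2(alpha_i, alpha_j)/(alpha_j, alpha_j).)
The matrix has rank 4 with 2's on the diagonal. Reading the off-diagonal entries as Dynkin edges (a single edge where a_ij = a_ji = -1; a double or triple edge where a_ij * a_ji = 2 or 3), the diagram is a chain of 2 nodes with a fork of two nodes at one end (D_4). One simple-root ordering that puts it in standard form is (alpha_3, alpha_4, alpha_2, alpha_1). So the algebra is type D_4, i.e. so(8).

D4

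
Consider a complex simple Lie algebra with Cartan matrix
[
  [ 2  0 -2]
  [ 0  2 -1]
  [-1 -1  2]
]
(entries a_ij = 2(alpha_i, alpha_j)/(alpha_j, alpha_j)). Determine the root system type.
C3

The matrix has rank 3 with 2's on the diagonal. Reading the off-diagonal entries as Dynkin edges (a single edge where a_ij = a_ji = -1; a double or triple edge where a_ij * a_ji = 2 or 3), the diagram is a chain of 3 nodes with a double edge at one end; the terminal node there is the unique long simple root (C_3). One simple-root ordering that puts it in standard form is (alpha_2, alpha_3, alpha_1). So the algebra is type C_3, i.e. sp(6).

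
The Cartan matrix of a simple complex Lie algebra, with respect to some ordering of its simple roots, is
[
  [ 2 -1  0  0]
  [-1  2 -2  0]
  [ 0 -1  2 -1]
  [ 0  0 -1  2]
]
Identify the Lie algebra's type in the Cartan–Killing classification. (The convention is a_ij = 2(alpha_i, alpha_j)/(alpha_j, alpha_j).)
F_4

The matrix has rank 4 with 2's on the diagonal. Reading the off-diagonal entries as Dynkin edges (a single edge where a_ij = a_ji = -1; a double or triple edge where a_ij * a_ji = 2 or 3), the diagram is a chain of 4 nodes with a double edge between the middle two (F_4). One simple-root ordering that puts it in standard form is (alpha_1, alpha_2, alpha_3, alpha_4). So the algebra is type F_4.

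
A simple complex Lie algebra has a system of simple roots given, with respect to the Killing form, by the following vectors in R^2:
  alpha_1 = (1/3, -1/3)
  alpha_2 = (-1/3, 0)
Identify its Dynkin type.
B_2 (so(5))

Compute the Cartan integers a_ij = 2(alpha_i, alpha_j)/(alpha_j, alpha_j); the resulting 2x2 Cartan matrix is
[[2, -2], [-1, 2]].
The roots have two lengths (squared-length ratio 2:1); the short ones are alpha_{2}. The associated Dynkin diagram is a chain of 2 nodes with a double edge at one end; the terminal node there is the unique short simple root (B_2), so the type is B_2 (the algebra so(5)).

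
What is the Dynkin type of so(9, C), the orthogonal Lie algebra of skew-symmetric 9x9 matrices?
This is so(9) with 9 odd, which has dimension 9(9-1)/2 = 36 and rank (9-1)/2 = 4. In the classification of classical Lie algebras, the orthogonal algebra so(2n+1) in an odd number of variables has type B_n; here n = 4, so the Dynkin diagram is a chain of 4 nodes with a double edge at one end; the terminal node there is the unique short simple root (B_4). Hence the type is B_4.

type B_4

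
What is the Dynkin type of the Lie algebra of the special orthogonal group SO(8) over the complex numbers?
D_4

This is so(8) with 8 even, which has dimension 8(8-1)/2 = 28 and rank 8/2 = 4. In the classification of classical Lie algebras, the orthogonal algebra so(2n) in an even number of variables has type D_n; here n = 4, so the Dynkin diagram is a chain of 2 nodes with a fork of two nodes at one end (D_4). Hence the type is D_4.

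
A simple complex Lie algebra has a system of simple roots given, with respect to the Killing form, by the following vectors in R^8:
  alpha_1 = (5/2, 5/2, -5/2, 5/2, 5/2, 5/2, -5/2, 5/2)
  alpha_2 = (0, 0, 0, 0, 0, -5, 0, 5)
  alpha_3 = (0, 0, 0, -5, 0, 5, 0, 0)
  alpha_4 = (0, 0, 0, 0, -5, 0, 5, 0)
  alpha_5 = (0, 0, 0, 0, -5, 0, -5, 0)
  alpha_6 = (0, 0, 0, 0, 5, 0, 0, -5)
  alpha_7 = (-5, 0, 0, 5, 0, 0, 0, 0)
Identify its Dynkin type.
Compute the Cartan integers a_ij = 2(alpha_i, alpha_j)/(alpha_j, alpha_j); the resulting 7x7 Cartan matrix is
[[2, 0, 0, -1, 0, 0, 0], [0, 2, -1, 0, 0, -1, 0], [0, -1, 2, 0, 0, 0, -1], [-1, 0, 0, 2, 0, -1, 0], [0, 0, 0, 0, 2, -1, 0], [0, -1, 0, -1, -1, 2, 0], [0, 0, -1, 0, 0, 0, 2]].
All simple roots have the same length, so the diagram is simply laced. The associated Dynkin diagram is a chain of 6 nodes with one extra node attached to the third node from one end (E_7), so the type is E_7.

E_7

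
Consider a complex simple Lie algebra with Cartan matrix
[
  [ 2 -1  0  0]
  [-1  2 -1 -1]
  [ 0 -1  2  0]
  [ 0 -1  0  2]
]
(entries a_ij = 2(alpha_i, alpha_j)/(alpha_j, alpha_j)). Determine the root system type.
The matrix has rank 4 with 2's on the diagonal. Reading the off-diagonal entries as Dynkin edges (a single edge where a_ij = a_ji = -1; a double or triple edge where a_ij * a_ji = 2 or 3), the diagram is a chain of 2 nodes with a fork of two nodes at one end (D_4). One simple-root ordering that puts it in standard form is (alpha_4, alpha_2, alpha_3, alpha_1). So the algebra is type D_4, i.e. so(8).

type D_4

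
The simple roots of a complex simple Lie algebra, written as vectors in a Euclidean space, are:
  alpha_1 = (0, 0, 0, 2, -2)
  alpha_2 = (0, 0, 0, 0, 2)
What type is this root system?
Compute the Cartan integers a_ij = 2(alpha_i, alpha_j)/(alpha_j, alpha_j); the resulting 2x2 Cartan matrix is
[[2, -2], [-1, 2]].
The roots have two lengths (squared-length ratio 2:1); the short ones are alpha_{2}. The associated Dynkin diagram is a chain of 2 nodes with a double edge at one end; the terminal node there is the unique short simple root (B_2), so the type is B_2 (the algebra so(5)).

B2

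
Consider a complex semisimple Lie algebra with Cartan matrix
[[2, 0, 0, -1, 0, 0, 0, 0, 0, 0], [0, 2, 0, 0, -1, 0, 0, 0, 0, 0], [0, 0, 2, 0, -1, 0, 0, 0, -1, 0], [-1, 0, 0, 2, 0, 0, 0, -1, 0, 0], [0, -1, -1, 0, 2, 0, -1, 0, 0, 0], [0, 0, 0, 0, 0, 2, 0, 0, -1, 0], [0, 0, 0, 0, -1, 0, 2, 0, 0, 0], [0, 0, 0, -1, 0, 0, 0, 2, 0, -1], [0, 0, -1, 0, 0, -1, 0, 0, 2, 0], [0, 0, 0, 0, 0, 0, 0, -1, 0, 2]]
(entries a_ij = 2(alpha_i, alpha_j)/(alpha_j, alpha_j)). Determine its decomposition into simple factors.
The diagram associated to this matrix has two connected components: the simple roots {alpha_1, alpha_4, alpha_8, alpha_10} form a chain of 4 nodes with single edges (A_4), and {alpha_2, alpha_3, alpha_5, alpha_6, alpha_7, alpha_9} form a chain of 4 nodes with a fork of two nodes at one end (D_6). A semisimple Lie algebra decomposes uniquely as the direct sum of simple ideals, one per connected component of its Dynkin diagram, so g ≅ A_4 ⊕ D_6 (dimension 24 + 66 = 90).

A4 + D6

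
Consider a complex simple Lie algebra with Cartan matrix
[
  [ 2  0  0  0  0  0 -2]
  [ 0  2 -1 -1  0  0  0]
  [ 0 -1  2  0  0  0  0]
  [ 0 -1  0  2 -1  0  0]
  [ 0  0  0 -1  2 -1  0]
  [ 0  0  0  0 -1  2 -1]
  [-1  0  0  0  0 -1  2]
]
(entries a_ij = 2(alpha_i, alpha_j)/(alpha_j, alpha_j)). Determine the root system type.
The matrix has rank 7 with 2's on the diagonal. Reading the off-diagonal entries as Dynkin edges (a single edge where a_ij = a_ji = -1; a double or triple edge where a_ij * a_ji = 2 or 3), the diagram is a chain of 7 nodes with a double edge at one end; the terminal node there is the unique long simple root (C_7). One simple-root ordering that puts it in standard form is (alpha_3, alpha_2, alpha_4, alpha_5, alpha_6, alpha_7, alpha_1). So the algebra is type C_7, i.e. sp(14).

type C_7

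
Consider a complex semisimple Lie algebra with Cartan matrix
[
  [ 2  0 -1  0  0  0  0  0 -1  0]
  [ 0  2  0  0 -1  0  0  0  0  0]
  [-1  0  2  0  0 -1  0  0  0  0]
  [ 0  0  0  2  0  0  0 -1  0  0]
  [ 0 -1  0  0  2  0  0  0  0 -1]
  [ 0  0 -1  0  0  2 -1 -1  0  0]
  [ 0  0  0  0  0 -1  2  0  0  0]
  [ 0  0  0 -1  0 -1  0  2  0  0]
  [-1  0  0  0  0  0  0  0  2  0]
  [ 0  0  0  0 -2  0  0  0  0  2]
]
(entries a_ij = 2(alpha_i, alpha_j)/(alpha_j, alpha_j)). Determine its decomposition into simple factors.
type C_3 ⊕ type E_7

The diagram associated to this matrix has two connected components: the simple roots {alpha_2, alpha_5, alpha_10} form a chain of 3 nodes with a double edge at one end; the terminal node there is the unique long simple root (C_3), and {alpha_1, alpha_3, alpha_4, alpha_6, alpha_7, alpha_8, alpha_9} form a chain of 6 nodes with one extra node attached to the third node from one end (E_7). A semisimple Lie algebra decomposes uniquely as the direct sum of simple ideals, one per connected component of its Dynkin diagram, so g ≅ C_3 ⊕ E_7 (dimension 21 + 133 = 154).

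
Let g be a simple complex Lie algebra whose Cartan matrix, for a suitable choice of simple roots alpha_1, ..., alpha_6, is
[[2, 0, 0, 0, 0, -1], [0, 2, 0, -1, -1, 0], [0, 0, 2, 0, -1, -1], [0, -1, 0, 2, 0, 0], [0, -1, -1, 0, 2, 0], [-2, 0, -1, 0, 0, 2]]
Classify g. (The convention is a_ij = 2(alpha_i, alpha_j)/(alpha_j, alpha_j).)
The matrix has rank 6 with 2's on the diagonal. Reading the off-diagonal entries as Dynkin edges (a single edge where a_ij = a_ji = -1; a double or triple edge where a_ij * a_ji = 2 or 3), the diagram is a chain of 6 nodes with a double edge at one end; the terminal node there is the unique short simple root (B_6). One simple-root ordering that puts it in standard form is (alpha_4, alpha_2, alpha_5, alpha_3, alpha_6, alpha_1). So the algebra is type B_6, i.e. so(13).

B6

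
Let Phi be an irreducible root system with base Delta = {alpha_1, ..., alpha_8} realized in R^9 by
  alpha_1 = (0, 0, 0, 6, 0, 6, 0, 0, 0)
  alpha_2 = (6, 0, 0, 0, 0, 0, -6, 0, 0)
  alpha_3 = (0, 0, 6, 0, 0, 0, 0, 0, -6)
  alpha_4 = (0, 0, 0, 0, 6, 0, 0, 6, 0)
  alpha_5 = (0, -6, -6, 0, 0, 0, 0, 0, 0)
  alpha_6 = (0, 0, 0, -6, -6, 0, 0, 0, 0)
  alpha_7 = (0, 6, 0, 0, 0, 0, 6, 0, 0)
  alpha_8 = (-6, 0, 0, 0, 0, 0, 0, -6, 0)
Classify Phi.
A_8

Compute the Cartan integers a_ij = 2(alpha_i, alpha_j)/(alpha_j, alpha_j); the resulting 8x8 Cartan matrix is
[[2, 0, 0, 0, 0, -1, 0, 0], [0, 2, 0, 0, 0, 0, -1, -1], [0, 0, 2, 0, -1, 0, 0, 0], [0, 0, 0, 2, 0, -1, 0, -1], [0, 0, -1, 0, 2, 0, -1, 0], [-1, 0, 0, -1, 0, 2, 0, 0], [0, -1, 0, 0, -1, 0, 2, 0], [0, -1, 0, -1, 0, 0, 0, 2]].
All simple roots have the same length, so the diagram is simply laced. The associated Dynkin diagram is a chain of 8 nodes with single edges (A_8), so the type is A_8 (the algebra sl(9)).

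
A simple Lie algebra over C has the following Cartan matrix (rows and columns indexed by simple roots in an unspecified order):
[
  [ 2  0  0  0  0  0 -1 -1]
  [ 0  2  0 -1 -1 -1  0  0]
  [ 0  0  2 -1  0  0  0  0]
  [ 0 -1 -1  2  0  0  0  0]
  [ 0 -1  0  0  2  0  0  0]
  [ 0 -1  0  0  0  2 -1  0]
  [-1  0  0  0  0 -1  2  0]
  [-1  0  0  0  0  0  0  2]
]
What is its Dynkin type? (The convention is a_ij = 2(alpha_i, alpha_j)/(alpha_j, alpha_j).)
The matrix has rank 8 with 2's on the diagonal. Reading the off-diagonal entries as Dynkin edges (a single edge where a_ij = a_ji = -1; a double or triple edge where a_ij * a_ji = 2 or 3), the diagram is a chain of 7 nodes with one extra node attached to the third node from one end (E_8). One simple-root ordering that puts it in standard form is (alpha_3, alpha_5, alpha_4, alpha_2, alpha_6, alpha_7, alpha_1, alpha_8). So the algebra is type E_8.

E_8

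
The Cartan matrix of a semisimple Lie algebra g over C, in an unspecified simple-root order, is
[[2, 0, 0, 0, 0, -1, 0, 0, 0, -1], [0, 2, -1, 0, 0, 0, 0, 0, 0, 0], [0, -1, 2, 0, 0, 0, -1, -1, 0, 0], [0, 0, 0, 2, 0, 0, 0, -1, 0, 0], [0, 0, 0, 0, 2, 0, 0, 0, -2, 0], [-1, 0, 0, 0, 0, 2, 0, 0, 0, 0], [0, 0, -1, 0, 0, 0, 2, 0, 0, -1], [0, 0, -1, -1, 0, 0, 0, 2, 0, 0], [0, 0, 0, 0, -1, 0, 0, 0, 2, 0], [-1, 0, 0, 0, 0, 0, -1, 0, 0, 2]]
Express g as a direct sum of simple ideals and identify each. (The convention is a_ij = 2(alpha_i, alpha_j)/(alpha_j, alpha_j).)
The diagram associated to this matrix has two connected components: the simple roots {alpha_5, alpha_9} form a chain of 2 nodes with a double edge at one end; the terminal node there is the unique short simple root (B_2), and {alpha_1, alpha_2, alpha_3, alpha_4, alpha_6, alpha_7, alpha_8, alpha_10} form a chain of 7 nodes with one extra node attached to the third node from one end (E_8). A semisimple Lie algebra decomposes uniquely as the direct sum of simple ideals, one per connected component of its Dynkin diagram, so g ≅ B_2 ⊕ E_8 (dimension 10 + 248 = 258).

type B_2 + type E_8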